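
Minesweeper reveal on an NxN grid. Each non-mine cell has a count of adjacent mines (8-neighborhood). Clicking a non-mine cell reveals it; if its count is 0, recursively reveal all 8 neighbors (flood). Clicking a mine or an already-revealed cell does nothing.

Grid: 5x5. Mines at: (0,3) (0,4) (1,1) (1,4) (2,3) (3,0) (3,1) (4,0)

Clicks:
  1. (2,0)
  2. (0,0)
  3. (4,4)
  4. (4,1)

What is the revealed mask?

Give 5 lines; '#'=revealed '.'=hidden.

Answer: #....
.....
#....
..###
.####

Derivation:
Click 1 (2,0) count=3: revealed 1 new [(2,0)] -> total=1
Click 2 (0,0) count=1: revealed 1 new [(0,0)] -> total=2
Click 3 (4,4) count=0: revealed 6 new [(3,2) (3,3) (3,4) (4,2) (4,3) (4,4)] -> total=8
Click 4 (4,1) count=3: revealed 1 new [(4,1)] -> total=9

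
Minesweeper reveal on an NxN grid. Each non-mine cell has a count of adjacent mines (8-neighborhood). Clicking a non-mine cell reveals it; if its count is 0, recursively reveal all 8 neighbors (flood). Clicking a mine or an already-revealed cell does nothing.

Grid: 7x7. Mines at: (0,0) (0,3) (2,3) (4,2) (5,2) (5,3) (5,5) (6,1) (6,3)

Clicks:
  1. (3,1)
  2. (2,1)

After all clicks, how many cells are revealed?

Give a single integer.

Answer: 13

Derivation:
Click 1 (3,1) count=1: revealed 1 new [(3,1)] -> total=1
Click 2 (2,1) count=0: revealed 12 new [(1,0) (1,1) (1,2) (2,0) (2,1) (2,2) (3,0) (3,2) (4,0) (4,1) (5,0) (5,1)] -> total=13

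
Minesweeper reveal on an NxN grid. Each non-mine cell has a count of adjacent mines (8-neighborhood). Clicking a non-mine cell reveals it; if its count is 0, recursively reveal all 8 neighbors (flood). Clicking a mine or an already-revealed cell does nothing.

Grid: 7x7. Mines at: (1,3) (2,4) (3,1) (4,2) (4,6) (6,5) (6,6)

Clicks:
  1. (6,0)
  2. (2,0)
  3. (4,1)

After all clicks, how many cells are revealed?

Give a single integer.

Answer: 13

Derivation:
Click 1 (6,0) count=0: revealed 12 new [(4,0) (4,1) (5,0) (5,1) (5,2) (5,3) (5,4) (6,0) (6,1) (6,2) (6,3) (6,4)] -> total=12
Click 2 (2,0) count=1: revealed 1 new [(2,0)] -> total=13
Click 3 (4,1) count=2: revealed 0 new [(none)] -> total=13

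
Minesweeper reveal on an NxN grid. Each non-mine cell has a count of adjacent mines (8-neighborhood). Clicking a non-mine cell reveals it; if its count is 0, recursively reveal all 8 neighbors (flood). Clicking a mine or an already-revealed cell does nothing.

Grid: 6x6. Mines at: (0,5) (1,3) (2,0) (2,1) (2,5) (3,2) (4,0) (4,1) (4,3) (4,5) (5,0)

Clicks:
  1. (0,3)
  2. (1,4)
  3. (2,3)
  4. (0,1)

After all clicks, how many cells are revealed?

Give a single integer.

Click 1 (0,3) count=1: revealed 1 new [(0,3)] -> total=1
Click 2 (1,4) count=3: revealed 1 new [(1,4)] -> total=2
Click 3 (2,3) count=2: revealed 1 new [(2,3)] -> total=3
Click 4 (0,1) count=0: revealed 6 new [(0,0) (0,1) (0,2) (1,0) (1,1) (1,2)] -> total=9

Answer: 9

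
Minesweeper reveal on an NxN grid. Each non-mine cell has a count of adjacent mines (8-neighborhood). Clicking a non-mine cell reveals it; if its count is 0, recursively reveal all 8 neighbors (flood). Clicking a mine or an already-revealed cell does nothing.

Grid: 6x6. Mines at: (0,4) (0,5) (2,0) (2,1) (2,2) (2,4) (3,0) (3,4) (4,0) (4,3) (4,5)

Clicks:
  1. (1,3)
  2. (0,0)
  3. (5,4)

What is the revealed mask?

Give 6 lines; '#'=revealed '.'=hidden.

Answer: ####..
####..
......
......
......
....#.

Derivation:
Click 1 (1,3) count=3: revealed 1 new [(1,3)] -> total=1
Click 2 (0,0) count=0: revealed 7 new [(0,0) (0,1) (0,2) (0,3) (1,0) (1,1) (1,2)] -> total=8
Click 3 (5,4) count=2: revealed 1 new [(5,4)] -> total=9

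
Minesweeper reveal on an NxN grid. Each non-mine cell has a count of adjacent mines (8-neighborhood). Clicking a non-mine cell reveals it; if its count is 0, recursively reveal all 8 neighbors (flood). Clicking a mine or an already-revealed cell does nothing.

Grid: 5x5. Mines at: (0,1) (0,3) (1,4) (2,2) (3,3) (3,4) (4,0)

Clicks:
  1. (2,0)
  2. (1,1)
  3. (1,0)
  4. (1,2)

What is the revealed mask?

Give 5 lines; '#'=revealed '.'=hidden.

Click 1 (2,0) count=0: revealed 6 new [(1,0) (1,1) (2,0) (2,1) (3,0) (3,1)] -> total=6
Click 2 (1,1) count=2: revealed 0 new [(none)] -> total=6
Click 3 (1,0) count=1: revealed 0 new [(none)] -> total=6
Click 4 (1,2) count=3: revealed 1 new [(1,2)] -> total=7

Answer: .....
###..
##...
##...
.....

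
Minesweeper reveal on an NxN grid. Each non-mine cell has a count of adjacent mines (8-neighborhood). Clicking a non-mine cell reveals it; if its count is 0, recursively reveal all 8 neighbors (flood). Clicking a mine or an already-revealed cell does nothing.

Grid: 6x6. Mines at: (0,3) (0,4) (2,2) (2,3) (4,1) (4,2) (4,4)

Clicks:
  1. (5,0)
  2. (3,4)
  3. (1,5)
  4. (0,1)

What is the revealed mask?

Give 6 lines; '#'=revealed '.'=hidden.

Answer: ###...
###..#
##....
##..#.
......
#.....

Derivation:
Click 1 (5,0) count=1: revealed 1 new [(5,0)] -> total=1
Click 2 (3,4) count=2: revealed 1 new [(3,4)] -> total=2
Click 3 (1,5) count=1: revealed 1 new [(1,5)] -> total=3
Click 4 (0,1) count=0: revealed 10 new [(0,0) (0,1) (0,2) (1,0) (1,1) (1,2) (2,0) (2,1) (3,0) (3,1)] -> total=13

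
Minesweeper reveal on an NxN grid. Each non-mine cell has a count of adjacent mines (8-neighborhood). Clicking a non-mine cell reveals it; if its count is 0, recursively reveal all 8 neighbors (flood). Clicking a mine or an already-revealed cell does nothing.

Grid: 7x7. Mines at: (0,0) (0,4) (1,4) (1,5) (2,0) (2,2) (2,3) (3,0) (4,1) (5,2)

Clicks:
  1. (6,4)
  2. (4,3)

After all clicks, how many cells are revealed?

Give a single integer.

Click 1 (6,4) count=0: revealed 19 new [(2,4) (2,5) (2,6) (3,3) (3,4) (3,5) (3,6) (4,3) (4,4) (4,5) (4,6) (5,3) (5,4) (5,5) (5,6) (6,3) (6,4) (6,5) (6,6)] -> total=19
Click 2 (4,3) count=1: revealed 0 new [(none)] -> total=19

Answer: 19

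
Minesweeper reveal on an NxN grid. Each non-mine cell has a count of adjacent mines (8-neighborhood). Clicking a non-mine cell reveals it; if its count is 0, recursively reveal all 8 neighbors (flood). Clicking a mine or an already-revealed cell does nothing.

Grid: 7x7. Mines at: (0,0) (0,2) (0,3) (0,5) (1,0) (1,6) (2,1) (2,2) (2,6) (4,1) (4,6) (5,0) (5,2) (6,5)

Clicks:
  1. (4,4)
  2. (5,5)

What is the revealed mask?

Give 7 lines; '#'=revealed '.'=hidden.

Answer: .......
...###.
...###.
...###.
...###.
...###.
.......

Derivation:
Click 1 (4,4) count=0: revealed 15 new [(1,3) (1,4) (1,5) (2,3) (2,4) (2,5) (3,3) (3,4) (3,5) (4,3) (4,4) (4,5) (5,3) (5,4) (5,5)] -> total=15
Click 2 (5,5) count=2: revealed 0 new [(none)] -> total=15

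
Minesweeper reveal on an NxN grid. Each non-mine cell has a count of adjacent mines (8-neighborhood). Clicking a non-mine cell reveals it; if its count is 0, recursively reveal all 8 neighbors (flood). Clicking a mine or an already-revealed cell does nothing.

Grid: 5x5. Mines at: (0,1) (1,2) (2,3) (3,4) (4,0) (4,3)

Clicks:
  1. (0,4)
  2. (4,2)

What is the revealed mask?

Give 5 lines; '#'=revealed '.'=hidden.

Answer: ...##
...##
.....
.....
..#..

Derivation:
Click 1 (0,4) count=0: revealed 4 new [(0,3) (0,4) (1,3) (1,4)] -> total=4
Click 2 (4,2) count=1: revealed 1 new [(4,2)] -> total=5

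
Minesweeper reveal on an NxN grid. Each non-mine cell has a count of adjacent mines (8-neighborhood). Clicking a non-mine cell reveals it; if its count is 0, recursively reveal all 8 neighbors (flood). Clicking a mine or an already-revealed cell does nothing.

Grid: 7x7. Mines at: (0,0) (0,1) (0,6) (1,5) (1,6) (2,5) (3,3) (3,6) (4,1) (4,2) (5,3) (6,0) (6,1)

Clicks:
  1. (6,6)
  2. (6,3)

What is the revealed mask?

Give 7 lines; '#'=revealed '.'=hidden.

Click 1 (6,6) count=0: revealed 9 new [(4,4) (4,5) (4,6) (5,4) (5,5) (5,6) (6,4) (6,5) (6,6)] -> total=9
Click 2 (6,3) count=1: revealed 1 new [(6,3)] -> total=10

Answer: .......
.......
.......
.......
....###
....###
...####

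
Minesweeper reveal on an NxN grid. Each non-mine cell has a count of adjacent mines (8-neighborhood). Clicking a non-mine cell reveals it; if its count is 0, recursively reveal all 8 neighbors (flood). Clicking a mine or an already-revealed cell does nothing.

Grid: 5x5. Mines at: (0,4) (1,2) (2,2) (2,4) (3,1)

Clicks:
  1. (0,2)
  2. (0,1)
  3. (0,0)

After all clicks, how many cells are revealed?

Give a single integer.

Click 1 (0,2) count=1: revealed 1 new [(0,2)] -> total=1
Click 2 (0,1) count=1: revealed 1 new [(0,1)] -> total=2
Click 3 (0,0) count=0: revealed 5 new [(0,0) (1,0) (1,1) (2,0) (2,1)] -> total=7

Answer: 7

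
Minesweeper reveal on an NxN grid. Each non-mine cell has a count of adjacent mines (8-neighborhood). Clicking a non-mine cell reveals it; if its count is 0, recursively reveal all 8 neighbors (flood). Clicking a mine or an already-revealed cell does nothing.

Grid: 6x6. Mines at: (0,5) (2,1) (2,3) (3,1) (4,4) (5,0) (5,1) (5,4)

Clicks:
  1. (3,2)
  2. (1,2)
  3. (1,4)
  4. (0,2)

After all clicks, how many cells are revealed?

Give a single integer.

Answer: 11

Derivation:
Click 1 (3,2) count=3: revealed 1 new [(3,2)] -> total=1
Click 2 (1,2) count=2: revealed 1 new [(1,2)] -> total=2
Click 3 (1,4) count=2: revealed 1 new [(1,4)] -> total=3
Click 4 (0,2) count=0: revealed 8 new [(0,0) (0,1) (0,2) (0,3) (0,4) (1,0) (1,1) (1,3)] -> total=11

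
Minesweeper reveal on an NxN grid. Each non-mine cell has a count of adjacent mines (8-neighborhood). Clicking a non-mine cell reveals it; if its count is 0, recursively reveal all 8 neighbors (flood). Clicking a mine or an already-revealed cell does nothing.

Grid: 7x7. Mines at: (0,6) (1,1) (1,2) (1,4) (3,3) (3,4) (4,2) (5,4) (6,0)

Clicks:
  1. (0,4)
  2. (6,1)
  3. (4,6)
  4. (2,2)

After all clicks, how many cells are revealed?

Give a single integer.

Answer: 15

Derivation:
Click 1 (0,4) count=1: revealed 1 new [(0,4)] -> total=1
Click 2 (6,1) count=1: revealed 1 new [(6,1)] -> total=2
Click 3 (4,6) count=0: revealed 12 new [(1,5) (1,6) (2,5) (2,6) (3,5) (3,6) (4,5) (4,6) (5,5) (5,6) (6,5) (6,6)] -> total=14
Click 4 (2,2) count=3: revealed 1 new [(2,2)] -> total=15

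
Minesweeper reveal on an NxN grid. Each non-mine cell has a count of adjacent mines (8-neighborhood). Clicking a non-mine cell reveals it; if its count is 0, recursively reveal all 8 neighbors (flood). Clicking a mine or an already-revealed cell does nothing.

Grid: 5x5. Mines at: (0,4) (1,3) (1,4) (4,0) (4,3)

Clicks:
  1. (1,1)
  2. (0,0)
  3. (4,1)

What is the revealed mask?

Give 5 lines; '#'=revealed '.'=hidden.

Click 1 (1,1) count=0: revealed 12 new [(0,0) (0,1) (0,2) (1,0) (1,1) (1,2) (2,0) (2,1) (2,2) (3,0) (3,1) (3,2)] -> total=12
Click 2 (0,0) count=0: revealed 0 new [(none)] -> total=12
Click 3 (4,1) count=1: revealed 1 new [(4,1)] -> total=13

Answer: ###..
###..
###..
###..
.#...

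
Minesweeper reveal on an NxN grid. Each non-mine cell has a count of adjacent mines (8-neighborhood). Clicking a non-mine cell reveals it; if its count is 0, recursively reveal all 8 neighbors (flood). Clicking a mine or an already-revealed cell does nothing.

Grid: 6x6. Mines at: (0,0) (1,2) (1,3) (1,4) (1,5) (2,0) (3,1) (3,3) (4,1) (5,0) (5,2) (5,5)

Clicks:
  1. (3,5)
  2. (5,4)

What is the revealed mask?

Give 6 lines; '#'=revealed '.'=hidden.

Answer: ......
......
....##
....##
....##
....#.

Derivation:
Click 1 (3,5) count=0: revealed 6 new [(2,4) (2,5) (3,4) (3,5) (4,4) (4,5)] -> total=6
Click 2 (5,4) count=1: revealed 1 new [(5,4)] -> total=7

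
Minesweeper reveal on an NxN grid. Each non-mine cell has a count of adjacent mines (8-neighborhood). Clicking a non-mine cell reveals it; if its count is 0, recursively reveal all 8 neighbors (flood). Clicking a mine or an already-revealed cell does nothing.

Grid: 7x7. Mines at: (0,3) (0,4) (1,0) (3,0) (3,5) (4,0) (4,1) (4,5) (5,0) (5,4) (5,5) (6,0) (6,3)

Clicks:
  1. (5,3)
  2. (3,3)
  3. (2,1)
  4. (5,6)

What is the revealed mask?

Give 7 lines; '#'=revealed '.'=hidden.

Click 1 (5,3) count=2: revealed 1 new [(5,3)] -> total=1
Click 2 (3,3) count=0: revealed 15 new [(1,1) (1,2) (1,3) (1,4) (2,1) (2,2) (2,3) (2,4) (3,1) (3,2) (3,3) (3,4) (4,2) (4,3) (4,4)] -> total=16
Click 3 (2,1) count=2: revealed 0 new [(none)] -> total=16
Click 4 (5,6) count=2: revealed 1 new [(5,6)] -> total=17

Answer: .......
.####..
.####..
.####..
..###..
...#..#
.......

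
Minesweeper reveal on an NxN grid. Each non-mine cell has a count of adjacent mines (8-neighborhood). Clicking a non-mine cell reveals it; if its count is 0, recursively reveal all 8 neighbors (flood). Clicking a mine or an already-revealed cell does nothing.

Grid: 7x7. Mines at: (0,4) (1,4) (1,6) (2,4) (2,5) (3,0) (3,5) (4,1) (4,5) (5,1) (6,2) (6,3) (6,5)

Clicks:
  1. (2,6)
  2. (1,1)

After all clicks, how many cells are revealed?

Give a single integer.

Click 1 (2,6) count=3: revealed 1 new [(2,6)] -> total=1
Click 2 (1,1) count=0: revealed 15 new [(0,0) (0,1) (0,2) (0,3) (1,0) (1,1) (1,2) (1,3) (2,0) (2,1) (2,2) (2,3) (3,1) (3,2) (3,3)] -> total=16

Answer: 16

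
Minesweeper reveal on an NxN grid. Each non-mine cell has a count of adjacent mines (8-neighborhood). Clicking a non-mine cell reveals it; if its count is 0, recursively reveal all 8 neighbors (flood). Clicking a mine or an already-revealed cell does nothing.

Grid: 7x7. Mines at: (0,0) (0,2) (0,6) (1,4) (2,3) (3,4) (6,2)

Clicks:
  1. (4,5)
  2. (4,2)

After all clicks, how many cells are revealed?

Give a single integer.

Click 1 (4,5) count=1: revealed 1 new [(4,5)] -> total=1
Click 2 (4,2) count=0: revealed 20 new [(1,0) (1,1) (1,2) (2,0) (2,1) (2,2) (3,0) (3,1) (3,2) (3,3) (4,0) (4,1) (4,2) (4,3) (5,0) (5,1) (5,2) (5,3) (6,0) (6,1)] -> total=21

Answer: 21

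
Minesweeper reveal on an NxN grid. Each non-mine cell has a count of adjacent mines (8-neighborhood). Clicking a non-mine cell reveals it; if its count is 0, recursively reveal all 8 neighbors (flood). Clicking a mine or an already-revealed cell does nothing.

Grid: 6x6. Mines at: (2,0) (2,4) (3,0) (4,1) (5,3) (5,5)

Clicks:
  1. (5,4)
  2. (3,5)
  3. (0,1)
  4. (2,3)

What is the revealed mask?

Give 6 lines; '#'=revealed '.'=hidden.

Click 1 (5,4) count=2: revealed 1 new [(5,4)] -> total=1
Click 2 (3,5) count=1: revealed 1 new [(3,5)] -> total=2
Click 3 (0,1) count=0: revealed 18 new [(0,0) (0,1) (0,2) (0,3) (0,4) (0,5) (1,0) (1,1) (1,2) (1,3) (1,4) (1,5) (2,1) (2,2) (2,3) (3,1) (3,2) (3,3)] -> total=20
Click 4 (2,3) count=1: revealed 0 new [(none)] -> total=20

Answer: ######
######
.###..
.###.#
......
....#.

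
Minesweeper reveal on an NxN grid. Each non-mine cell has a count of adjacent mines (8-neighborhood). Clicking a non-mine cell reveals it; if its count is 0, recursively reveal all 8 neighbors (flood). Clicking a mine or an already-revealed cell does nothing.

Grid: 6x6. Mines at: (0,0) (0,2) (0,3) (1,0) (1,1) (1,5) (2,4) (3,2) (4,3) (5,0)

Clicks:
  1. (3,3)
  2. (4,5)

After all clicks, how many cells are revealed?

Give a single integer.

Click 1 (3,3) count=3: revealed 1 new [(3,3)] -> total=1
Click 2 (4,5) count=0: revealed 6 new [(3,4) (3,5) (4,4) (4,5) (5,4) (5,5)] -> total=7

Answer: 7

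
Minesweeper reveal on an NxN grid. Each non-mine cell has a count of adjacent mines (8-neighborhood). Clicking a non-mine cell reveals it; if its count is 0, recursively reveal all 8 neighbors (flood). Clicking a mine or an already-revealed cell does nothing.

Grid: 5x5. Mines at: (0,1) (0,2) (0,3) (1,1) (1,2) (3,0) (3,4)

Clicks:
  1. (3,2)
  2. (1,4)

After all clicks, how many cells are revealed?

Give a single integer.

Answer: 10

Derivation:
Click 1 (3,2) count=0: revealed 9 new [(2,1) (2,2) (2,3) (3,1) (3,2) (3,3) (4,1) (4,2) (4,3)] -> total=9
Click 2 (1,4) count=1: revealed 1 new [(1,4)] -> total=10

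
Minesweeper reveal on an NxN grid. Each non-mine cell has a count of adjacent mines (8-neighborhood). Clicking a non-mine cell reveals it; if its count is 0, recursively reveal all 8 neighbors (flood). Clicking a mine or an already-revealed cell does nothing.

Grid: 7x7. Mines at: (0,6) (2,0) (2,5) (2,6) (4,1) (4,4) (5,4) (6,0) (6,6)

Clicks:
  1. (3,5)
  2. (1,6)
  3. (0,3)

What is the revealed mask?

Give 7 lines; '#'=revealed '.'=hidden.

Answer: ######.
#######
.####..
.#####.
.......
.......
.......

Derivation:
Click 1 (3,5) count=3: revealed 1 new [(3,5)] -> total=1
Click 2 (1,6) count=3: revealed 1 new [(1,6)] -> total=2
Click 3 (0,3) count=0: revealed 20 new [(0,0) (0,1) (0,2) (0,3) (0,4) (0,5) (1,0) (1,1) (1,2) (1,3) (1,4) (1,5) (2,1) (2,2) (2,3) (2,4) (3,1) (3,2) (3,3) (3,4)] -> total=22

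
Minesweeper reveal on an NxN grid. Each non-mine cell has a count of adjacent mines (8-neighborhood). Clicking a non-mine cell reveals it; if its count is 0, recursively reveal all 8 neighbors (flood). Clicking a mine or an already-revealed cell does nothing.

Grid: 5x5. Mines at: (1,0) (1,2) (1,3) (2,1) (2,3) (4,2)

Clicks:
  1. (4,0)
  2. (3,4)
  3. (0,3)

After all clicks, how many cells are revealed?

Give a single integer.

Answer: 6

Derivation:
Click 1 (4,0) count=0: revealed 4 new [(3,0) (3,1) (4,0) (4,1)] -> total=4
Click 2 (3,4) count=1: revealed 1 new [(3,4)] -> total=5
Click 3 (0,3) count=2: revealed 1 new [(0,3)] -> total=6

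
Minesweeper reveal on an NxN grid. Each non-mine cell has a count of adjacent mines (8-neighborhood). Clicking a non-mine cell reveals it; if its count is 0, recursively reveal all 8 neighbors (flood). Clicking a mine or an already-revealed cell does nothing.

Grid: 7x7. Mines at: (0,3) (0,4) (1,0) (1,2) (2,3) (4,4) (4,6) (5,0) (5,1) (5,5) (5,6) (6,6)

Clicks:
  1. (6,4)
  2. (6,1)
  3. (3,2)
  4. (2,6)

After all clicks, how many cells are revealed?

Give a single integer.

Click 1 (6,4) count=1: revealed 1 new [(6,4)] -> total=1
Click 2 (6,1) count=2: revealed 1 new [(6,1)] -> total=2
Click 3 (3,2) count=1: revealed 1 new [(3,2)] -> total=3
Click 4 (2,6) count=0: revealed 11 new [(0,5) (0,6) (1,4) (1,5) (1,6) (2,4) (2,5) (2,6) (3,4) (3,5) (3,6)] -> total=14

Answer: 14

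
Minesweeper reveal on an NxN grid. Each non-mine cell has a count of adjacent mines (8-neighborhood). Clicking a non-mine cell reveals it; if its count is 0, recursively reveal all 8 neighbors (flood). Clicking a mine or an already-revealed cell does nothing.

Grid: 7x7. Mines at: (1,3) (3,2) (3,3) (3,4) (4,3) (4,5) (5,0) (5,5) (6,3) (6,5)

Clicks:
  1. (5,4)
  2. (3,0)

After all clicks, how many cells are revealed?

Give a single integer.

Click 1 (5,4) count=5: revealed 1 new [(5,4)] -> total=1
Click 2 (3,0) count=0: revealed 13 new [(0,0) (0,1) (0,2) (1,0) (1,1) (1,2) (2,0) (2,1) (2,2) (3,0) (3,1) (4,0) (4,1)] -> total=14

Answer: 14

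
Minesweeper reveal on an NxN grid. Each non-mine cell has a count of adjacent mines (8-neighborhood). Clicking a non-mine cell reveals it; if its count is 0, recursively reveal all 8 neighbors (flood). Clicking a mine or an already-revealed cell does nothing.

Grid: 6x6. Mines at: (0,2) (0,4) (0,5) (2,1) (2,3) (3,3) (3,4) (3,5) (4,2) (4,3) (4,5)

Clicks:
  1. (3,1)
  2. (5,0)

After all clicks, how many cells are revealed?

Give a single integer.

Answer: 6

Derivation:
Click 1 (3,1) count=2: revealed 1 new [(3,1)] -> total=1
Click 2 (5,0) count=0: revealed 5 new [(3,0) (4,0) (4,1) (5,0) (5,1)] -> total=6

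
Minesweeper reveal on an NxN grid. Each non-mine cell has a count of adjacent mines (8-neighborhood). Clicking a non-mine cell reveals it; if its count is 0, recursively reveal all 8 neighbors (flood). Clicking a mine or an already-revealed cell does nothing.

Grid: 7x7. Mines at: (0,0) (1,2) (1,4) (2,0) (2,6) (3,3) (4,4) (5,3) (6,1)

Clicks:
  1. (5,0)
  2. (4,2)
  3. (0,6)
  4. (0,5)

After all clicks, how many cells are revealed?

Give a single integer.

Answer: 6

Derivation:
Click 1 (5,0) count=1: revealed 1 new [(5,0)] -> total=1
Click 2 (4,2) count=2: revealed 1 new [(4,2)] -> total=2
Click 3 (0,6) count=0: revealed 4 new [(0,5) (0,6) (1,5) (1,6)] -> total=6
Click 4 (0,5) count=1: revealed 0 new [(none)] -> total=6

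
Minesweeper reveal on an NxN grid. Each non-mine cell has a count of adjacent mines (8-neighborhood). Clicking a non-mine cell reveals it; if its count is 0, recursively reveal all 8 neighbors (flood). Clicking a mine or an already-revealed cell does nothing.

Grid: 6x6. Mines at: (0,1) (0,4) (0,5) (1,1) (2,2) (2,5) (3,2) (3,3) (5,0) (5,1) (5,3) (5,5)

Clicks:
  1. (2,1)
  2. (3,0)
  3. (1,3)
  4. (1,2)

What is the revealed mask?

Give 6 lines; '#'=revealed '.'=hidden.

Click 1 (2,1) count=3: revealed 1 new [(2,1)] -> total=1
Click 2 (3,0) count=0: revealed 5 new [(2,0) (3,0) (3,1) (4,0) (4,1)] -> total=6
Click 3 (1,3) count=2: revealed 1 new [(1,3)] -> total=7
Click 4 (1,2) count=3: revealed 1 new [(1,2)] -> total=8

Answer: ......
..##..
##....
##....
##....
......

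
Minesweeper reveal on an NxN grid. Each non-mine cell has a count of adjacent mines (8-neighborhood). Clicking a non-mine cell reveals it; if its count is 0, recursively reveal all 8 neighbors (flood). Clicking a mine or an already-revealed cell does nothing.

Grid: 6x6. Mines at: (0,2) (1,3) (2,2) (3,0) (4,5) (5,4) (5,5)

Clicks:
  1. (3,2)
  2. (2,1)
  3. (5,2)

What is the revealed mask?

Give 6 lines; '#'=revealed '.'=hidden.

Answer: ......
......
.#....
.###..
####..
####..

Derivation:
Click 1 (3,2) count=1: revealed 1 new [(3,2)] -> total=1
Click 2 (2,1) count=2: revealed 1 new [(2,1)] -> total=2
Click 3 (5,2) count=0: revealed 10 new [(3,1) (3,3) (4,0) (4,1) (4,2) (4,3) (5,0) (5,1) (5,2) (5,3)] -> total=12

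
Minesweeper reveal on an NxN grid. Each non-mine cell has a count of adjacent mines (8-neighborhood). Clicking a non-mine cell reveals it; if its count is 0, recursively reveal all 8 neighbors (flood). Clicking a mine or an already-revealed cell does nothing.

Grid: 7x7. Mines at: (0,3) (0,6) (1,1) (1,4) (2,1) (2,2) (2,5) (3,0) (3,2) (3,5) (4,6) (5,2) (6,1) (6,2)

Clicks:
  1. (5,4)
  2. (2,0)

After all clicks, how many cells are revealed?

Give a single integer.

Answer: 12

Derivation:
Click 1 (5,4) count=0: revealed 11 new [(4,3) (4,4) (4,5) (5,3) (5,4) (5,5) (5,6) (6,3) (6,4) (6,5) (6,6)] -> total=11
Click 2 (2,0) count=3: revealed 1 new [(2,0)] -> total=12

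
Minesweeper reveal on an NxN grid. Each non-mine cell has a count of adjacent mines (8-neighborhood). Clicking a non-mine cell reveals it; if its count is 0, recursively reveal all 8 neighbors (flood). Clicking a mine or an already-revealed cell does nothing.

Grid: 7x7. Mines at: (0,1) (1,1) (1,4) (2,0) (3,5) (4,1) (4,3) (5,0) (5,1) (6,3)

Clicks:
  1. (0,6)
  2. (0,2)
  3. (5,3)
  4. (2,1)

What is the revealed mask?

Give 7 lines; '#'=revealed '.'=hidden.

Answer: ..#..##
.....##
.#...##
.......
.......
...#...
.......

Derivation:
Click 1 (0,6) count=0: revealed 6 new [(0,5) (0,6) (1,5) (1,6) (2,5) (2,6)] -> total=6
Click 2 (0,2) count=2: revealed 1 new [(0,2)] -> total=7
Click 3 (5,3) count=2: revealed 1 new [(5,3)] -> total=8
Click 4 (2,1) count=2: revealed 1 new [(2,1)] -> total=9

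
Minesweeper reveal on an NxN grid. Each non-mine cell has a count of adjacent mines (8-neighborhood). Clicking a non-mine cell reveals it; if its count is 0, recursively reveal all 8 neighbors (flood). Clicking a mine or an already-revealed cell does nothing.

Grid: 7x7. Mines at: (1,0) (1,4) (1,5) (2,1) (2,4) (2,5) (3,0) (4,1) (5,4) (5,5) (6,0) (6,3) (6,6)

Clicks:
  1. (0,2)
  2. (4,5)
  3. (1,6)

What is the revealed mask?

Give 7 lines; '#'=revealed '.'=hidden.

Click 1 (0,2) count=0: revealed 6 new [(0,1) (0,2) (0,3) (1,1) (1,2) (1,3)] -> total=6
Click 2 (4,5) count=2: revealed 1 new [(4,5)] -> total=7
Click 3 (1,6) count=2: revealed 1 new [(1,6)] -> total=8

Answer: .###...
.###..#
.......
.......
.....#.
.......
.......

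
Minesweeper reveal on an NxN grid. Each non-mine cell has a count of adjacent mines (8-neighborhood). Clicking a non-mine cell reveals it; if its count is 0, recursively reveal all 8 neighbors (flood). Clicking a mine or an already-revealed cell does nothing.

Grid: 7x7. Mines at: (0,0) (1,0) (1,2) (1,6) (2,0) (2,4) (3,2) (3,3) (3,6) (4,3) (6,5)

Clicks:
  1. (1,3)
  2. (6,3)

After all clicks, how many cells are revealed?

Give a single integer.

Click 1 (1,3) count=2: revealed 1 new [(1,3)] -> total=1
Click 2 (6,3) count=0: revealed 15 new [(3,0) (3,1) (4,0) (4,1) (4,2) (5,0) (5,1) (5,2) (5,3) (5,4) (6,0) (6,1) (6,2) (6,3) (6,4)] -> total=16

Answer: 16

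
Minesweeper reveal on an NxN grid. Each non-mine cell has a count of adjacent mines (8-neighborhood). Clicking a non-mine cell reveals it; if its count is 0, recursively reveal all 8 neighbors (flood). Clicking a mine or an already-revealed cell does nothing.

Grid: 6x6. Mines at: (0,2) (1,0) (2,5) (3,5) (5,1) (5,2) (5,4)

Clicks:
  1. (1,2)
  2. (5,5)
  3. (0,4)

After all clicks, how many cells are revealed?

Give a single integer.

Click 1 (1,2) count=1: revealed 1 new [(1,2)] -> total=1
Click 2 (5,5) count=1: revealed 1 new [(5,5)] -> total=2
Click 3 (0,4) count=0: revealed 6 new [(0,3) (0,4) (0,5) (1,3) (1,4) (1,5)] -> total=8

Answer: 8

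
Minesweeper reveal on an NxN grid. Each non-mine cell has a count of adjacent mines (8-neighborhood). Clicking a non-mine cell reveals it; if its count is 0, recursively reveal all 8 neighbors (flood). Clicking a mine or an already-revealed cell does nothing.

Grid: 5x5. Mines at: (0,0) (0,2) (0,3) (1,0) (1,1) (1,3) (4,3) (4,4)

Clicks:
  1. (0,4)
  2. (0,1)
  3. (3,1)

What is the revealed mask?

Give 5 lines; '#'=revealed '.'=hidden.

Click 1 (0,4) count=2: revealed 1 new [(0,4)] -> total=1
Click 2 (0,1) count=4: revealed 1 new [(0,1)] -> total=2
Click 3 (3,1) count=0: revealed 9 new [(2,0) (2,1) (2,2) (3,0) (3,1) (3,2) (4,0) (4,1) (4,2)] -> total=11

Answer: .#..#
.....
###..
###..
###..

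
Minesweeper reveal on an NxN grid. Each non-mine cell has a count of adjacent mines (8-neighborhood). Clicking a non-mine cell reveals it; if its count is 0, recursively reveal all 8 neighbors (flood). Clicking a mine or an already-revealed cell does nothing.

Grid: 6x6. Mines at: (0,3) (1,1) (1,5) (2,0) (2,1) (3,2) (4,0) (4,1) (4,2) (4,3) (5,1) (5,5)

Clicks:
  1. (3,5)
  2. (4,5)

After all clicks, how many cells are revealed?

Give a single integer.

Answer: 6

Derivation:
Click 1 (3,5) count=0: revealed 6 new [(2,4) (2,5) (3,4) (3,5) (4,4) (4,5)] -> total=6
Click 2 (4,5) count=1: revealed 0 new [(none)] -> total=6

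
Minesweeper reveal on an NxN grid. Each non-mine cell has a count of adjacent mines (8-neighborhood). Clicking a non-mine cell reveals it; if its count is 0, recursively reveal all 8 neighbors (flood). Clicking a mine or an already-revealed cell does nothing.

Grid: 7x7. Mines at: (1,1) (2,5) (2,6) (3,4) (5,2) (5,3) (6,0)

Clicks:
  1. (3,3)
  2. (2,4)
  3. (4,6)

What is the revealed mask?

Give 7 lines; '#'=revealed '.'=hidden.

Click 1 (3,3) count=1: revealed 1 new [(3,3)] -> total=1
Click 2 (2,4) count=2: revealed 1 new [(2,4)] -> total=2
Click 3 (4,6) count=0: revealed 11 new [(3,5) (3,6) (4,4) (4,5) (4,6) (5,4) (5,5) (5,6) (6,4) (6,5) (6,6)] -> total=13

Answer: .......
.......
....#..
...#.##
....###
....###
....###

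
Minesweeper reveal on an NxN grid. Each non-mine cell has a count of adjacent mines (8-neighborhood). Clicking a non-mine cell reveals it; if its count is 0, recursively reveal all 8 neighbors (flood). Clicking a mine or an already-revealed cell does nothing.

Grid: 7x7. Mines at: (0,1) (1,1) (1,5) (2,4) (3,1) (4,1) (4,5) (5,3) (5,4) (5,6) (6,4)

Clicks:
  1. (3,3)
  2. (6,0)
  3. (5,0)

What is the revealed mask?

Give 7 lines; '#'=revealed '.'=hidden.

Click 1 (3,3) count=1: revealed 1 new [(3,3)] -> total=1
Click 2 (6,0) count=0: revealed 6 new [(5,0) (5,1) (5,2) (6,0) (6,1) (6,2)] -> total=7
Click 3 (5,0) count=1: revealed 0 new [(none)] -> total=7

Answer: .......
.......
.......
...#...
.......
###....
###....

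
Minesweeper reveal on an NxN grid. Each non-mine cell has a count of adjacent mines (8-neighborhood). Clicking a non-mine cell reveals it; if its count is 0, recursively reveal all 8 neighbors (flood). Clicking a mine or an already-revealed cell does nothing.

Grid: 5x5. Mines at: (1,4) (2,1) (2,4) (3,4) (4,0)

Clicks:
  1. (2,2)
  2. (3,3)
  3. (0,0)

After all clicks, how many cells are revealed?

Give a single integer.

Answer: 10

Derivation:
Click 1 (2,2) count=1: revealed 1 new [(2,2)] -> total=1
Click 2 (3,3) count=2: revealed 1 new [(3,3)] -> total=2
Click 3 (0,0) count=0: revealed 8 new [(0,0) (0,1) (0,2) (0,3) (1,0) (1,1) (1,2) (1,3)] -> total=10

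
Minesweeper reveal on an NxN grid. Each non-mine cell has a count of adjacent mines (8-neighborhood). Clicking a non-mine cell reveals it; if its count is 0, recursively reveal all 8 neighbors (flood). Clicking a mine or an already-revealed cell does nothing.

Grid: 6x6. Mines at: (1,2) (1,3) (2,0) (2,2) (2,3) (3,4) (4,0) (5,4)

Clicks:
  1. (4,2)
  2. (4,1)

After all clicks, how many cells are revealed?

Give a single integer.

Answer: 9

Derivation:
Click 1 (4,2) count=0: revealed 9 new [(3,1) (3,2) (3,3) (4,1) (4,2) (4,3) (5,1) (5,2) (5,3)] -> total=9
Click 2 (4,1) count=1: revealed 0 new [(none)] -> total=9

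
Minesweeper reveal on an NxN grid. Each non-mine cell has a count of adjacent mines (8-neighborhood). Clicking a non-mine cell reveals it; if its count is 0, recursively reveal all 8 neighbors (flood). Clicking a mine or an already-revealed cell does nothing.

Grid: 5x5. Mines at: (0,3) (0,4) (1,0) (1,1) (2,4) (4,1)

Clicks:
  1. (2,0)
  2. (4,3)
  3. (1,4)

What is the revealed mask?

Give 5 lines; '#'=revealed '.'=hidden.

Click 1 (2,0) count=2: revealed 1 new [(2,0)] -> total=1
Click 2 (4,3) count=0: revealed 6 new [(3,2) (3,3) (3,4) (4,2) (4,3) (4,4)] -> total=7
Click 3 (1,4) count=3: revealed 1 new [(1,4)] -> total=8

Answer: .....
....#
#....
..###
..###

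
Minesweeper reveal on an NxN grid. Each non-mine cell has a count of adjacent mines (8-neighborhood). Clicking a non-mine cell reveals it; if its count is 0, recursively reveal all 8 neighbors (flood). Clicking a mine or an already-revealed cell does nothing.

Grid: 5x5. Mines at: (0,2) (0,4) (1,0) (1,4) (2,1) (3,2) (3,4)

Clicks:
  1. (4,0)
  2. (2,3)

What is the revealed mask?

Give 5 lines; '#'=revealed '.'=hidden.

Click 1 (4,0) count=0: revealed 4 new [(3,0) (3,1) (4,0) (4,1)] -> total=4
Click 2 (2,3) count=3: revealed 1 new [(2,3)] -> total=5

Answer: .....
.....
...#.
##...
##...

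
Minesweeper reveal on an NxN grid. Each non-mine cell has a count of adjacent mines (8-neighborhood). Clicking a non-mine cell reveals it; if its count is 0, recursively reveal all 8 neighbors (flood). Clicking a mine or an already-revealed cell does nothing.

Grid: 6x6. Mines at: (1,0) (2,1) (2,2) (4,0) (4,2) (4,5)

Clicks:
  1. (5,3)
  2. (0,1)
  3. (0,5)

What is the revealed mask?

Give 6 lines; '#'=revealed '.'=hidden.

Click 1 (5,3) count=1: revealed 1 new [(5,3)] -> total=1
Click 2 (0,1) count=1: revealed 1 new [(0,1)] -> total=2
Click 3 (0,5) count=0: revealed 15 new [(0,2) (0,3) (0,4) (0,5) (1,1) (1,2) (1,3) (1,4) (1,5) (2,3) (2,4) (2,5) (3,3) (3,4) (3,5)] -> total=17

Answer: .#####
.#####
...###
...###
......
...#..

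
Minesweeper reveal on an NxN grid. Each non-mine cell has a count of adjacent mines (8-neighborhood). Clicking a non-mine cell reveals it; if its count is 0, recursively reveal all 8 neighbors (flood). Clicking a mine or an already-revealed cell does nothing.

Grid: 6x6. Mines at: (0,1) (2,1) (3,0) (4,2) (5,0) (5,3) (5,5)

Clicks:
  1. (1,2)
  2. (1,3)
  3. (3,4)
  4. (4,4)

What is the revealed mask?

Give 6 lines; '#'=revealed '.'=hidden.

Click 1 (1,2) count=2: revealed 1 new [(1,2)] -> total=1
Click 2 (1,3) count=0: revealed 18 new [(0,2) (0,3) (0,4) (0,5) (1,3) (1,4) (1,5) (2,2) (2,3) (2,4) (2,5) (3,2) (3,3) (3,4) (3,5) (4,3) (4,4) (4,5)] -> total=19
Click 3 (3,4) count=0: revealed 0 new [(none)] -> total=19
Click 4 (4,4) count=2: revealed 0 new [(none)] -> total=19

Answer: ..####
..####
..####
..####
...###
......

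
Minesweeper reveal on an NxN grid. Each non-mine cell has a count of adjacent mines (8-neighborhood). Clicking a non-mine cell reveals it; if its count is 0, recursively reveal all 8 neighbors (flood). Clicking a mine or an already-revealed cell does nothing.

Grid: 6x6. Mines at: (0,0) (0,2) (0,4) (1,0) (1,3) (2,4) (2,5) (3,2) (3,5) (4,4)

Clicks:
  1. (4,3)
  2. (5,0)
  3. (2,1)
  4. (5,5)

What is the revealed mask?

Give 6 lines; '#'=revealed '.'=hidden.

Click 1 (4,3) count=2: revealed 1 new [(4,3)] -> total=1
Click 2 (5,0) count=0: revealed 11 new [(2,0) (2,1) (3,0) (3,1) (4,0) (4,1) (4,2) (5,0) (5,1) (5,2) (5,3)] -> total=12
Click 3 (2,1) count=2: revealed 0 new [(none)] -> total=12
Click 4 (5,5) count=1: revealed 1 new [(5,5)] -> total=13

Answer: ......
......
##....
##....
####..
####.#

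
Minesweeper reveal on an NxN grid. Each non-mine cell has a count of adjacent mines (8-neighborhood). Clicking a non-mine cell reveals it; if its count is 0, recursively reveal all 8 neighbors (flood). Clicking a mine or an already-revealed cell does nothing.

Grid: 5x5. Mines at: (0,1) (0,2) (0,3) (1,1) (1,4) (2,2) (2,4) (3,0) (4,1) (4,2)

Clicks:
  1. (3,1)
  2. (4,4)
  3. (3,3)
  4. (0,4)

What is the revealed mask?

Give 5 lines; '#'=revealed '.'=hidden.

Answer: ....#
.....
.....
.#.##
...##

Derivation:
Click 1 (3,1) count=4: revealed 1 new [(3,1)] -> total=1
Click 2 (4,4) count=0: revealed 4 new [(3,3) (3,4) (4,3) (4,4)] -> total=5
Click 3 (3,3) count=3: revealed 0 new [(none)] -> total=5
Click 4 (0,4) count=2: revealed 1 new [(0,4)] -> total=6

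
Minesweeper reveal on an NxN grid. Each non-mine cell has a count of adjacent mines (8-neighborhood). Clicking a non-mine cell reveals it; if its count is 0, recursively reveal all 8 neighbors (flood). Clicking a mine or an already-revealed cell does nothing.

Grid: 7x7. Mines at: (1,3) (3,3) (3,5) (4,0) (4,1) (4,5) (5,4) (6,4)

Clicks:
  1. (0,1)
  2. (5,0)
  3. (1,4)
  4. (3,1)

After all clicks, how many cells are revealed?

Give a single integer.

Answer: 14

Derivation:
Click 1 (0,1) count=0: revealed 12 new [(0,0) (0,1) (0,2) (1,0) (1,1) (1,2) (2,0) (2,1) (2,2) (3,0) (3,1) (3,2)] -> total=12
Click 2 (5,0) count=2: revealed 1 new [(5,0)] -> total=13
Click 3 (1,4) count=1: revealed 1 new [(1,4)] -> total=14
Click 4 (3,1) count=2: revealed 0 new [(none)] -> total=14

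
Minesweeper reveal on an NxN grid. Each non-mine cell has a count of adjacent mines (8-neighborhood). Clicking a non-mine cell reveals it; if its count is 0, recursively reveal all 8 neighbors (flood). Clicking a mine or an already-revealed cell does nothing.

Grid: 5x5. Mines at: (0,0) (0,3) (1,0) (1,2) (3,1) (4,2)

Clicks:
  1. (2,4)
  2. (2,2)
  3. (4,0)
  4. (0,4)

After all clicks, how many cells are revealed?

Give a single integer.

Click 1 (2,4) count=0: revealed 8 new [(1,3) (1,4) (2,3) (2,4) (3,3) (3,4) (4,3) (4,4)] -> total=8
Click 2 (2,2) count=2: revealed 1 new [(2,2)] -> total=9
Click 3 (4,0) count=1: revealed 1 new [(4,0)] -> total=10
Click 4 (0,4) count=1: revealed 1 new [(0,4)] -> total=11

Answer: 11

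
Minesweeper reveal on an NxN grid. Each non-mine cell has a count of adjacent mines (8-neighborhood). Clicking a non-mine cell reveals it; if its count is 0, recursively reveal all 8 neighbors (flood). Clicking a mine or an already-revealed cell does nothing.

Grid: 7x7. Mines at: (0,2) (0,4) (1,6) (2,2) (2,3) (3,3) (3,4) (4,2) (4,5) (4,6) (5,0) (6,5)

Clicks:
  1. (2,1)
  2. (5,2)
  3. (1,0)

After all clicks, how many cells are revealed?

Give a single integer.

Click 1 (2,1) count=1: revealed 1 new [(2,1)] -> total=1
Click 2 (5,2) count=1: revealed 1 new [(5,2)] -> total=2
Click 3 (1,0) count=0: revealed 9 new [(0,0) (0,1) (1,0) (1,1) (2,0) (3,0) (3,1) (4,0) (4,1)] -> total=11

Answer: 11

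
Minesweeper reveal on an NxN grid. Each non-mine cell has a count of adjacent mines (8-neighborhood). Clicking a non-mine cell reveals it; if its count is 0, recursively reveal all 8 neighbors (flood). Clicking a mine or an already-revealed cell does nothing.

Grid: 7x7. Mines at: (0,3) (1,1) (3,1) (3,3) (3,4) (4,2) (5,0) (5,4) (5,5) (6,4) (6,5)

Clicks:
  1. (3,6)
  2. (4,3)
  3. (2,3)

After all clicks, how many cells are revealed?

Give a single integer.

Click 1 (3,6) count=0: revealed 13 new [(0,4) (0,5) (0,6) (1,4) (1,5) (1,6) (2,4) (2,5) (2,6) (3,5) (3,6) (4,5) (4,6)] -> total=13
Click 2 (4,3) count=4: revealed 1 new [(4,3)] -> total=14
Click 3 (2,3) count=2: revealed 1 new [(2,3)] -> total=15

Answer: 15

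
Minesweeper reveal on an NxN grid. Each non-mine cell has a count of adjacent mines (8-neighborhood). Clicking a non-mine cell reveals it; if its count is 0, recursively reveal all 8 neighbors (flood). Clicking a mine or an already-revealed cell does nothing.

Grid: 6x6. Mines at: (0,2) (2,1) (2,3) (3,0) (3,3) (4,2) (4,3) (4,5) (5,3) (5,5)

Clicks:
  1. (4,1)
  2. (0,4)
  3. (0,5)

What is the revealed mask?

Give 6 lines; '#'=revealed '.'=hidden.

Click 1 (4,1) count=2: revealed 1 new [(4,1)] -> total=1
Click 2 (0,4) count=0: revealed 10 new [(0,3) (0,4) (0,5) (1,3) (1,4) (1,5) (2,4) (2,5) (3,4) (3,5)] -> total=11
Click 3 (0,5) count=0: revealed 0 new [(none)] -> total=11

Answer: ...###
...###
....##
....##
.#....
......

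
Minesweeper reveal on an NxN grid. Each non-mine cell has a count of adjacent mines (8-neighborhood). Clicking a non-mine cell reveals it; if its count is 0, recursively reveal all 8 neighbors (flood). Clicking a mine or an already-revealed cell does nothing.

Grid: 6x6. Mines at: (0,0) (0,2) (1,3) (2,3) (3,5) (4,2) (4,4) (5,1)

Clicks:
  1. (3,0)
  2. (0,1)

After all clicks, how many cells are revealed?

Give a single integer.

Click 1 (3,0) count=0: revealed 11 new [(1,0) (1,1) (1,2) (2,0) (2,1) (2,2) (3,0) (3,1) (3,2) (4,0) (4,1)] -> total=11
Click 2 (0,1) count=2: revealed 1 new [(0,1)] -> total=12

Answer: 12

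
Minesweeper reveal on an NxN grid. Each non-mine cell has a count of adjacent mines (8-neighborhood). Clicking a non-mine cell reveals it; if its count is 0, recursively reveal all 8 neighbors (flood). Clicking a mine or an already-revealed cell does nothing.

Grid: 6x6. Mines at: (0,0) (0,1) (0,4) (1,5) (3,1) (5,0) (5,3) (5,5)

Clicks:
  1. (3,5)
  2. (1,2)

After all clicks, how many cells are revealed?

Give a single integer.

Answer: 15

Derivation:
Click 1 (3,5) count=0: revealed 15 new [(1,2) (1,3) (1,4) (2,2) (2,3) (2,4) (2,5) (3,2) (3,3) (3,4) (3,5) (4,2) (4,3) (4,4) (4,5)] -> total=15
Click 2 (1,2) count=1: revealed 0 new [(none)] -> total=15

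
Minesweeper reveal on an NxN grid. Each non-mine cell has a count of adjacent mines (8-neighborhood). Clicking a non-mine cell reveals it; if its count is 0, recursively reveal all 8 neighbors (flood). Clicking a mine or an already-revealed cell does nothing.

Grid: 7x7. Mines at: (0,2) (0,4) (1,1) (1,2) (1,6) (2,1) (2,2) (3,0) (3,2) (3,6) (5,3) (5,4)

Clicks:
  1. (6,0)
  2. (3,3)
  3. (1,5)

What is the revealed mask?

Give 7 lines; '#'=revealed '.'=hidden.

Click 1 (6,0) count=0: revealed 9 new [(4,0) (4,1) (4,2) (5,0) (5,1) (5,2) (6,0) (6,1) (6,2)] -> total=9
Click 2 (3,3) count=2: revealed 1 new [(3,3)] -> total=10
Click 3 (1,5) count=2: revealed 1 new [(1,5)] -> total=11

Answer: .......
.....#.
.......
...#...
###....
###....
###....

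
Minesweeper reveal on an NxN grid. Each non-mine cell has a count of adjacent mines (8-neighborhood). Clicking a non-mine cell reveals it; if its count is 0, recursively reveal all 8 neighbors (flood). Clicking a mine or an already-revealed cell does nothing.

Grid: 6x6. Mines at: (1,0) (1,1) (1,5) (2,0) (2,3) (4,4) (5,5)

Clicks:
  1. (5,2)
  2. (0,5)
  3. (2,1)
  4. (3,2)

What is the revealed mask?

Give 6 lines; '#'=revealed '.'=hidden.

Answer: .....#
......
.#....
####..
####..
####..

Derivation:
Click 1 (5,2) count=0: revealed 12 new [(3,0) (3,1) (3,2) (3,3) (4,0) (4,1) (4,2) (4,3) (5,0) (5,1) (5,2) (5,3)] -> total=12
Click 2 (0,5) count=1: revealed 1 new [(0,5)] -> total=13
Click 3 (2,1) count=3: revealed 1 new [(2,1)] -> total=14
Click 4 (3,2) count=1: revealed 0 new [(none)] -> total=14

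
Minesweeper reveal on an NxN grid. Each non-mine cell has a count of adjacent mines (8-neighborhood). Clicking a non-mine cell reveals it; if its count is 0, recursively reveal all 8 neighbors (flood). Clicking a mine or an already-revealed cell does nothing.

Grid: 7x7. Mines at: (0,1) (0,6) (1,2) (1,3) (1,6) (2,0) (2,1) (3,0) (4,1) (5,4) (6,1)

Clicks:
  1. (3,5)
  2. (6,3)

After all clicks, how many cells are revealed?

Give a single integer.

Click 1 (3,5) count=0: revealed 19 new [(2,2) (2,3) (2,4) (2,5) (2,6) (3,2) (3,3) (3,4) (3,5) (3,6) (4,2) (4,3) (4,4) (4,5) (4,6) (5,5) (5,6) (6,5) (6,6)] -> total=19
Click 2 (6,3) count=1: revealed 1 new [(6,3)] -> total=20

Answer: 20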